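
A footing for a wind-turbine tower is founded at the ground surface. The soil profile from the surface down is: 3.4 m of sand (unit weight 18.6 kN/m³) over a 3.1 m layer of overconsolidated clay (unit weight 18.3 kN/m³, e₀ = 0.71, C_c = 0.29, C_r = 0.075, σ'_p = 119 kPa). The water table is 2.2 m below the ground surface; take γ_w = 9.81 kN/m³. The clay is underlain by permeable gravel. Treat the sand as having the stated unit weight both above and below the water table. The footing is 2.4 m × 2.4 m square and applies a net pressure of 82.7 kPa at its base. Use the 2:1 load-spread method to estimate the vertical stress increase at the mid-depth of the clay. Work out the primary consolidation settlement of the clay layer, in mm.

S_c ≈ 7.55 mm

Mid-depth of clay below the ground surface: z = 3.4 + 3.1/2 = 4.95 m.
Total vertical stress at mid-clay: σ_v = 18.6×3.4 + 18.3×1.55 = 91.605 kPa.
Pore pressure: u = 9.81×(4.95 − 2.2) = 26.978 kPa.
Initial effective stress: σ'_0 = σ_v − u = 91.605 − 26.978 = 64.627 kPa.
Stress increase at mid-clay by the 2:1 spreading method:
Δσ = qBL/((B+z)(L+z)) = 82.7×2.4×2.4/((2.4+4.95)(2.4+4.95)) = 8.8177 kPa
Final effective stress: σ'_f = 64.627 + 8.8177 = 73.445 kPa.
σ'_f = 73.445 ≤ σ'_p = 119 kPa, so the clay remains overconsolidated and only the recompression index applies:
S_c = C_r·H/(1+e₀)·log₁₀(σ'_f/σ'_0) = 0.075×3.1/1.71×log₁₀(73.445/64.627)
    = 0.13597 × 0.055548 = 0.007553 m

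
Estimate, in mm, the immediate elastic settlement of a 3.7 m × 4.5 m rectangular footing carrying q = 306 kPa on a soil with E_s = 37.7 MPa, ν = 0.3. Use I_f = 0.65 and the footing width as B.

Immediate (elastic) settlement: S_e = q·B·(1−ν²)/E_s · I_f.
E_s = 37.7 MPa = 37700 kPa.
S_e = 306 × 3.7 × (1 − 0.3²) / 37700 × 0.65
    = 306 × 3.7 × 0.91 / 37700 × 0.65
    = 0.01776 m = 17.76 mm

S_e ≈ 17.8 mm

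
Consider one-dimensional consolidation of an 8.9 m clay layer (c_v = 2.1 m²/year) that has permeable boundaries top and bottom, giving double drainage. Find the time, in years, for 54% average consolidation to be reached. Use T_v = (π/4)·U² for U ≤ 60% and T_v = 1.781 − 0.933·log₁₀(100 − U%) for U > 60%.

Drainage path length: H_d = H/2 = 4.45 m (double drainage).
U ≤ 60%: T_v = (π/4)·U² = (π/4)×0.54² = 0.22902.
t = T_v·H_d²/c_v = 0.22902×4.45²/2.1 = 2.16 years.

t ≈ 2.16 years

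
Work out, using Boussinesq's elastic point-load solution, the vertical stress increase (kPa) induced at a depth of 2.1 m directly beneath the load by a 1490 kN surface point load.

Δσ_z ≈ 161 kPa

Boussinesq vertical stress below a point load on an elastic half-space:
Δσ_z = 3P/(2πz²) · [1 + (r/z)²]^(−5/2)
r/z = 0/2.1 = 0; [1+(r/z)²]^(−5/2) = 1.
Δσ_z = 3×1490/(2π×2.1²) × 1 = 161.32 × 1 = 161.3 kPa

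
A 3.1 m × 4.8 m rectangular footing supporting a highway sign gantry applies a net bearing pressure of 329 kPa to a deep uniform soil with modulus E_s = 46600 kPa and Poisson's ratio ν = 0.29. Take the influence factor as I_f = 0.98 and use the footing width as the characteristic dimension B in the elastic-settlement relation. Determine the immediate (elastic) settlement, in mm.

Immediate (elastic) settlement: S_e = q·B·(1−ν²)/E_s · I_f.
S_e = 329 × 3.1 × (1 − 0.29²) / 46600 × 0.98
    = 329 × 3.1 × 0.9159 / 46600 × 0.98
    = 0.01964 m = 19.64 mm

S_e ≈ 19.6 mm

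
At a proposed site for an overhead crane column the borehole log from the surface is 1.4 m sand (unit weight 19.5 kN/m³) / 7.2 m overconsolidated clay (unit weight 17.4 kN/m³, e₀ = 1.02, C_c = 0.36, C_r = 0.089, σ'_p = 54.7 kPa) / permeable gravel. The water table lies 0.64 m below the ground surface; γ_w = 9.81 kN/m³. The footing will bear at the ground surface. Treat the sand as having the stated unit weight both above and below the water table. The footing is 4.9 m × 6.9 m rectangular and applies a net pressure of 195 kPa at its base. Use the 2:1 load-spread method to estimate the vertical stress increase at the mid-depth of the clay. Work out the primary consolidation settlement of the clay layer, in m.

Mid-depth of clay below the ground surface: z = 1.4 + 7.2/2 = 5 m.
Total vertical stress at mid-clay: σ_v = 19.5×1.4 + 17.4×3.6 = 89.94 kPa.
Pore pressure: u = 9.81×(5 − 0.64) = 42.772 kPa.
Initial effective stress: σ'_0 = σ_v − u = 89.94 − 42.772 = 47.168 kPa.
Stress increase at mid-clay by the 2:1 spreading method:
Δσ = qBL/((B+z)(L+z)) = 195×4.9×6.9/((4.9+5)(6.9+5)) = 55.963 kPa
Final effective stress: σ'_f = 47.168 + 55.963 = 103.13 kPa.
σ'_f = 103.13 > σ'_p = 54.7 kPa, so the stress path crosses the preconsolidation pressure — recompression up to σ'_p, then virgin compression beyond:
S_c = H/(1+e₀)·[C_r·log₁₀(σ'_p/σ'_0) + C_c·log₁₀(σ'_f/σ'_p)]
    = 7.2/2.02 × [0.089×log₁₀(54.7/47.168) + 0.36×log₁₀(103.13/54.7)]
    = 3.5644 × [0.0057262 + 0.099143] = 0.3738 m

S_c ≈ 0.374 m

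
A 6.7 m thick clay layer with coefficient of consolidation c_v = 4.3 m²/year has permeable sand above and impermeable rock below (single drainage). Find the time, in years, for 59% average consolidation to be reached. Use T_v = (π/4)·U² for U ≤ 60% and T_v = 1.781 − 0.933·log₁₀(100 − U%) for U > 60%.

Drainage path length: H_d = H = 6.7 m (single drainage).
U ≤ 60%: T_v = (π/4)·U² = (π/4)×0.59² = 0.2734.
t = T_v·H_d²/c_v = 0.2734×6.7²/4.3 = 2.854 years.

t ≈ 2.85 years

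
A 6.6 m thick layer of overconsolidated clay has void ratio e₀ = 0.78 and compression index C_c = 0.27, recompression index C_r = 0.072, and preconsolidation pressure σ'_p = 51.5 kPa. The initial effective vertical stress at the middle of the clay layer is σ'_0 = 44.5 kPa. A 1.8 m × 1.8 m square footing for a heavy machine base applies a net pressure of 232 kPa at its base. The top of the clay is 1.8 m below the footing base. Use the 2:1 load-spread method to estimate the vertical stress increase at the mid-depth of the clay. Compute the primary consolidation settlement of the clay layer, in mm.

Mid-depth of clay below the footing base: z = 1.8 + 6.6/2 = 5.1 m.
Stress increase at mid-clay by the 2:1 spreading method:
Δσ = qBL/((B+z)(L+z)) = 232×1.8×1.8/((1.8+5.1)(1.8+5.1)) = 15.788 kPa
Final effective stress: σ'_f = 44.5 + 15.788 = 60.288 kPa.
σ'_f = 60.288 > σ'_p = 51.5 kPa, so the stress path crosses the preconsolidation pressure — recompression up to σ'_p, then virgin compression beyond:
S_c = H/(1+e₀)·[C_r·log₁₀(σ'_p/σ'_0) + C_c·log₁₀(σ'_f/σ'_p)]
    = 6.6/1.78 × [0.072×log₁₀(51.5/44.5) + 0.27×log₁₀(60.288/51.5)]
    = 3.7079 × [0.0045682 + 0.018474] = 0.08544 m

S_c ≈ 85.4 mm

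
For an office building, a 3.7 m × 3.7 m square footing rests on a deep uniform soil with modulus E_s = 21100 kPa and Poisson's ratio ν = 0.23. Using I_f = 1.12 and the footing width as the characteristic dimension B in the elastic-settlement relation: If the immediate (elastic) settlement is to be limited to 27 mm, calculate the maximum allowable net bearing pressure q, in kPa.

q ≈ 145 kPa

S_e = q·B·(1−ν²)/E_s · I_f  ⇒  q = S_e·E_s / (B·(1−ν²)·I_f).
q = 0.027 × 21100 / (3.7 × 0.9471 × 1.12) = 145.2 kPa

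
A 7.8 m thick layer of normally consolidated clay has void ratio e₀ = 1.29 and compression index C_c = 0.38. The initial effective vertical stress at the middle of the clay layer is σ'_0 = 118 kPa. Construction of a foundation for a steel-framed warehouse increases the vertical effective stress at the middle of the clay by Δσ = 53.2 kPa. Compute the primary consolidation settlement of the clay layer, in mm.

Final effective stress: σ'_f = σ'_0 + Δσ = 118 + 53.2 = 171.2 kPa.
Normally consolidated clay, so the full stress increment lies on the virgin compression line:
S_c = C_c·H/(1+e₀)·log₁₀(σ'_f/σ'_0) = 0.38×7.8/(1+1.29)×log₁₀(171.2/118)
    = 1.2943 × 0.16162 = 0.2092 m

S_c ≈ 209 mm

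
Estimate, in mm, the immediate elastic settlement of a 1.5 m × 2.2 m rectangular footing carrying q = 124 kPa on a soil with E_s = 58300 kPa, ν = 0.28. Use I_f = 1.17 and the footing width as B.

Immediate (elastic) settlement: S_e = q·B·(1−ν²)/E_s · I_f.
S_e = 124 × 1.5 × (1 − 0.28²) / 58300 × 1.17
    = 124 × 1.5 × 0.9216 / 58300 × 1.17
    = 0.00344 m = 3.44 mm

S_e ≈ 3.44 mm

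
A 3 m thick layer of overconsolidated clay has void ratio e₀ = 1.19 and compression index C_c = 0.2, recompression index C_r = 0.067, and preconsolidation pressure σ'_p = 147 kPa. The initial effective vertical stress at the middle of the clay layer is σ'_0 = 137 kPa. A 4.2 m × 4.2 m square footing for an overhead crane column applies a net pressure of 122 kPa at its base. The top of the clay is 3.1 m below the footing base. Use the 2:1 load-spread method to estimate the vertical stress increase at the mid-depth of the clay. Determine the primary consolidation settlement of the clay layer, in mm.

Mid-depth of clay below the footing base: z = 3.1 + 3/2 = 4.6 m.
Stress increase at mid-clay by the 2:1 spreading method:
Δσ = qBL/((B+z)(L+z)) = 122×4.2×4.2/((4.2+4.6)(4.2+4.6)) = 27.79 kPa
Final effective stress: σ'_f = 137 + 27.79 = 164.79 kPa.
σ'_f = 164.79 > σ'_p = 147 kPa, so the stress path crosses the preconsolidation pressure — recompression up to σ'_p, then virgin compression beyond:
S_c = H/(1+e₀)·[C_r·log₁₀(σ'_p/σ'_0) + C_c·log₁₀(σ'_f/σ'_p)]
    = 3/2.19 × [0.067×log₁₀(147/137) + 0.2×log₁₀(164.79/147)]
    = 1.3699 × [0.00205 + 0.0099227] = 0.0164 m

S_c ≈ 16.4 mm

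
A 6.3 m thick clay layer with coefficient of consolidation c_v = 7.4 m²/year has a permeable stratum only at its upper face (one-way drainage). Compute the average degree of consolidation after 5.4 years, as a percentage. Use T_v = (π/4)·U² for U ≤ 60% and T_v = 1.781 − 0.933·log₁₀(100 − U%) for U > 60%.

U ≈ 93.2 %

Drainage path length: H_d = H = 6.3 m (single drainage).
T_v = c_v·t/H_d² = 7.4×5.4/6.3² = 1.0068.
T_v = 1.0068 corresponds to the U > 60% branch:
U = 1 − 10^((1.781 − T_v)/0.933)/100 = 0.9324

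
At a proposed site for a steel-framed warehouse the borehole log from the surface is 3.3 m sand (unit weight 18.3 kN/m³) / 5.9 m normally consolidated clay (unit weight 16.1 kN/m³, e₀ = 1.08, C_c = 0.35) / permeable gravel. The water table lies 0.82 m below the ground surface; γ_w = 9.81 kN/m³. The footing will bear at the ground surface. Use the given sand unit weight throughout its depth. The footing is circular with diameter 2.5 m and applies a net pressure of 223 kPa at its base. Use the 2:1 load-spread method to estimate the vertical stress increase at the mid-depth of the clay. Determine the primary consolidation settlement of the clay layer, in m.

Mid-depth of clay below the ground surface: z = 3.3 + 5.9/2 = 6.25 m.
Total vertical stress at mid-clay: σ_v = 18.3×3.3 + 16.1×2.95 = 107.89 kPa.
Pore pressure: u = 9.81×(6.25 − 0.82) = 53.268 kPa.
Initial effective stress: σ'_0 = σ_v − u = 107.89 − 53.268 = 54.622 kPa.
Stress increase at mid-clay by the 2:1 spreading method:
Δσ ≈ qD²/(D+z)² = 223×2.5²/(2.5+6.25)² = 18.204 kPa
Final effective stress: σ'_f = σ'_0 + Δσ = 54.622 + 18.204 = 72.826 kPa.
Normally consolidated clay, so the full stress increment lies on the virgin compression line:
S_c = C_c·H/(1+e₀)·log₁₀(σ'_f/σ'_0) = 0.35×5.9/(1+1.08)×log₁₀(72.826/54.622)
    = 0.99279 × 0.12492 = 0.124 m

S_c ≈ 0.124 m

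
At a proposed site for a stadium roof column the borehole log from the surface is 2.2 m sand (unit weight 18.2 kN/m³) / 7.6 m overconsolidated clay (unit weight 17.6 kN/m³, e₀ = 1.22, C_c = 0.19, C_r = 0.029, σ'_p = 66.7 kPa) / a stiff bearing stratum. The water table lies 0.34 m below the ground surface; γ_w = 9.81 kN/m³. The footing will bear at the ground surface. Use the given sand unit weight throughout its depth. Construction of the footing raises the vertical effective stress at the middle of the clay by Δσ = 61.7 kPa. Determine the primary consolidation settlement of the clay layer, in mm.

Mid-depth of clay below the ground surface: z = 2.2 + 7.6/2 = 6 m.
Total vertical stress at mid-clay: σ_v = 18.2×2.2 + 17.6×3.8 = 106.92 kPa.
Pore pressure: u = 9.81×(6 − 0.34) = 55.525 kPa.
Initial effective stress: σ'_0 = σ_v − u = 106.92 − 55.525 = 51.395 kPa.
Final effective stress: σ'_f = 51.395 + 61.7 = 113.09 kPa.
σ'_f = 113.09 > σ'_p = 66.7 kPa, so the stress path crosses the preconsolidation pressure — recompression up to σ'_p, then virgin compression beyond:
S_c = H/(1+e₀)·[C_r·log₁₀(σ'_p/σ'_0) + C_c·log₁₀(σ'_f/σ'_p)]
    = 7.6/2.22 × [0.029×log₁₀(66.7/51.395) + 0.19×log₁₀(113.09/66.7)]
    = 3.4234 × [0.0032829 + 0.043567] = 0.1604 m

S_c ≈ 160 mm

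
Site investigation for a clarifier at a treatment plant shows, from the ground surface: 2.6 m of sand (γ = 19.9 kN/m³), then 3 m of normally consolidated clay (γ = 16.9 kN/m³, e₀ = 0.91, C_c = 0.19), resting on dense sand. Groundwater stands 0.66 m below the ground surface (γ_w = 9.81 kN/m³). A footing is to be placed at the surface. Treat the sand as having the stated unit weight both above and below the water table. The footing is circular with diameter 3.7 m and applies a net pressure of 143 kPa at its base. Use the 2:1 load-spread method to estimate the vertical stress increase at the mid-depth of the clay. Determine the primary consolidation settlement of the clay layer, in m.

S_c ≈ 0.072 m

Mid-depth of clay below the ground surface: z = 2.6 + 3/2 = 4.1 m.
Total vertical stress at mid-clay: σ_v = 19.9×2.6 + 16.9×1.5 = 77.09 kPa.
Pore pressure: u = 9.81×(4.1 − 0.66) = 33.746 kPa.
Initial effective stress: σ'_0 = σ_v − u = 77.09 − 33.746 = 43.344 kPa.
Stress increase at mid-clay by the 2:1 spreading method:
Δσ ≈ qD²/(D+z)² = 143×3.7²/(3.7+4.1)² = 32.177 kPa
Final effective stress: σ'_f = σ'_0 + Δσ = 43.344 + 32.177 = 75.521 kPa.
Normally consolidated clay, so the full stress increment lies on the virgin compression line:
S_c = C_c·H/(1+e₀)·log₁₀(σ'_f/σ'_0) = 0.19×3/(1+0.91)×log₁₀(75.521/43.344)
    = 0.29843 × 0.24114 = 0.07196 m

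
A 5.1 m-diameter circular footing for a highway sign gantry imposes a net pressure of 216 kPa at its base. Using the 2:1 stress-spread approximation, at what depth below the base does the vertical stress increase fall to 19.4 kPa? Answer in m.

z ≈ 11.9 m

2:1 spreading — at depth z the loaded area has grown by z in each plan dimension:
qD²/(D+z)² = Δσ_z ⇒ z = D(√(q/Δσ_z) − 1) = 5.1×(√(216/19.4) − 1) = 11.92 m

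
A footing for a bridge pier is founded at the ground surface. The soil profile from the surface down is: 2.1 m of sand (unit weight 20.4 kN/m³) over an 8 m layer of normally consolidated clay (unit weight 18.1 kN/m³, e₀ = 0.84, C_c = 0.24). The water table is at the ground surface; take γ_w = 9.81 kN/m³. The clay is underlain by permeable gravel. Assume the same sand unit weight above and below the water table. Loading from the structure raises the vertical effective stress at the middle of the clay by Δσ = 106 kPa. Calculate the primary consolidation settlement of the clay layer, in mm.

Mid-depth of clay below the ground surface: z = 2.1 + 8/2 = 6.1 m.
Total vertical stress at mid-clay: σ_v = 20.4×2.1 + 18.1×4 = 115.24 kPa.
Pore pressure: u = 9.81×(6.1 − 0) = 59.841 kPa.
Initial effective stress: σ'_0 = σ_v − u = 115.24 − 59.841 = 55.399 kPa.
Final effective stress: σ'_f = σ'_0 + Δσ = 55.399 + 106 = 161.4 kPa.
Normally consolidated clay, so the full stress increment lies on the virgin compression line:
S_c = C_c·H/(1+e₀)·log₁₀(σ'_f/σ'_0) = 0.24×8/(1+0.84)×log₁₀(161.4/55.399)
    = 1.0435 × 0.4644 = 0.4846 m

S_c ≈ 485 mm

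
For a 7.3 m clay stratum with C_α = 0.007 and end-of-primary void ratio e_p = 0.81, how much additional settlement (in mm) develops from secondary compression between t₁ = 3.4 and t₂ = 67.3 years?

S_s ≈ 36.6 mm

Secondary compression: S_s = C_α·H/(1+e_p)·log₁₀(t₂/t₁)
S_s = 0.007×7.3/(1+0.81)×log₁₀(67.3/3.4)
    = 0.02823 × 1.297 = 0.0366 m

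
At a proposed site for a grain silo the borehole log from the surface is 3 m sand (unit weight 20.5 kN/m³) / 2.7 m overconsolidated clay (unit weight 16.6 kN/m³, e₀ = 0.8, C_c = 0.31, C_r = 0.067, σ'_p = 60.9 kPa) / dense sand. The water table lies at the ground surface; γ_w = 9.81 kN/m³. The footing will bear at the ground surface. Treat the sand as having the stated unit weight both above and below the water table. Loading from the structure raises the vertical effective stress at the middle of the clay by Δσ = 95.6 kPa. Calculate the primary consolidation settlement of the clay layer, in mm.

Mid-depth of clay below the ground surface: z = 3 + 2.7/2 = 4.35 m.
Total vertical stress at mid-clay: σ_v = 20.5×3 + 16.6×1.35 = 83.91 kPa.
Pore pressure: u = 9.81×(4.35 − 0) = 42.673 kPa.
Initial effective stress: σ'_0 = σ_v − u = 83.91 − 42.673 = 41.237 kPa.
Final effective stress: σ'_f = 41.237 + 95.6 = 136.84 kPa.
σ'_f = 136.84 > σ'_p = 60.9 kPa, so the stress path crosses the preconsolidation pressure — recompression up to σ'_p, then virgin compression beyond:
S_c = H/(1+e₀)·[C_r·log₁₀(σ'_p/σ'_0) + C_c·log₁₀(σ'_f/σ'_p)]
    = 2.7/1.8 × [0.067×log₁₀(60.9/41.237) + 0.31×log₁₀(136.84/60.9)]
    = 1.5 × [0.011345 + 0.10899] = 0.1805 m

S_c ≈ 181 mm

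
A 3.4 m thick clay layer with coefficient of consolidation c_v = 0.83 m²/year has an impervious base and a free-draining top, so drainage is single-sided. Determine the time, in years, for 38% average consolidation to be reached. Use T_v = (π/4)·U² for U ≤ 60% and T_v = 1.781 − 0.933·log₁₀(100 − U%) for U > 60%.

t ≈ 1.58 years

Drainage path length: H_d = H = 3.4 m (single drainage).
U ≤ 60%: T_v = (π/4)·U² = (π/4)×0.38² = 0.11341.
t = T_v·H_d²/c_v = 0.11341×3.4²/0.83 = 1.58 years.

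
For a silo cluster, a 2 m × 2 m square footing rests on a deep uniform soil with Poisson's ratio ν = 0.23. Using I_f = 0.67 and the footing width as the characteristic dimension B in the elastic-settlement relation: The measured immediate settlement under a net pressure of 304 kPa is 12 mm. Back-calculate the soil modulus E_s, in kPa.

S_e = q·B·(1−ν²)/E_s · I_f  ⇒  E_s = q·B·(1−ν²)·I_f / S_e.
E_s = 304 × 2 × 0.9471 × 0.67 / 0.012 = 32150 kPa

E_s ≈ 32200 kPa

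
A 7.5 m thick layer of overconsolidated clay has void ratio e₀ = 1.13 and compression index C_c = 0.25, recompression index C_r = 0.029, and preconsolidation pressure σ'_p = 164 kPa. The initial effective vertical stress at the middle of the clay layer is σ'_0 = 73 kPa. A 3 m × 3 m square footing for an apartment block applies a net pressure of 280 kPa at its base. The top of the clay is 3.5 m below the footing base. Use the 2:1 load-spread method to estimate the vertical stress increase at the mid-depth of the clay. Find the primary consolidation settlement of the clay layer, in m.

S_c ≈ 0.0126 m

Mid-depth of clay below the footing base: z = 3.5 + 7.5/2 = 7.25 m.
Stress increase at mid-clay by the 2:1 spreading method:
Δσ = qBL/((B+z)(L+z)) = 280×3×3/((3+7.25)(3+7.25)) = 23.986 kPa
Final effective stress: σ'_f = 73 + 23.986 = 96.986 kPa.
σ'_f = 96.986 ≤ σ'_p = 164 kPa, so the clay remains overconsolidated and only the recompression index applies:
S_c = C_r·H/(1+e₀)·log₁₀(σ'_f/σ'_0) = 0.029×7.5/2.13×log₁₀(96.986/73)
    = 0.10211 × 0.12339 = 0.0126 m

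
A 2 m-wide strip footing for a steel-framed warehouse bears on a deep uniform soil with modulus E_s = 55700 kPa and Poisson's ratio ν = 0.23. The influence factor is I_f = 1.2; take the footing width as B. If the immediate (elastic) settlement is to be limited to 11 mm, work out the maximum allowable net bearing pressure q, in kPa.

S_e = q·B·(1−ν²)/E_s · I_f  ⇒  q = S_e·E_s / (B·(1−ν²)·I_f).
q = 0.011 × 55700 / (2 × 0.9471 × 1.2) = 269.6 kPa

q ≈ 270 kPa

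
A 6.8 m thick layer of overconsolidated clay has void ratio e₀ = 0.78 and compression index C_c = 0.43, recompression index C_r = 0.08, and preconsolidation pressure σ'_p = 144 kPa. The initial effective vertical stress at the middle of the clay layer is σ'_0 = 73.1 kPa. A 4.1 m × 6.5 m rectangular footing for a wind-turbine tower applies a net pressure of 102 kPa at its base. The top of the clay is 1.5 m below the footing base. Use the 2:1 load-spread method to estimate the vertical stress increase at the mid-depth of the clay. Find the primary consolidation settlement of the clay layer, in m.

Mid-depth of clay below the footing base: z = 1.5 + 6.8/2 = 4.9 m.
Stress increase at mid-clay by the 2:1 spreading method:
Δσ = qBL/((B+z)(L+z)) = 102×4.1×6.5/((4.1+4.9)(6.5+4.9)) = 26.494 kPa
Final effective stress: σ'_f = 73.1 + 26.494 = 99.594 kPa.
σ'_f = 99.594 ≤ σ'_p = 144 kPa, so the clay remains overconsolidated and only the recompression index applies:
S_c = C_r·H/(1+e₀)·log₁₀(σ'_f/σ'_0) = 0.08×6.8/1.78×log₁₀(99.594/73.1)
    = 0.30562 × 0.13432 = 0.04105 m

S_c ≈ 0.0411 m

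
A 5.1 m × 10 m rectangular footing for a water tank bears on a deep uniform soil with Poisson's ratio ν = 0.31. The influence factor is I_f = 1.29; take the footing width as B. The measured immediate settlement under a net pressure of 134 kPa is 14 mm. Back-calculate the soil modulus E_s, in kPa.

E_s ≈ 56900 kPa

S_e = q·B·(1−ν²)/E_s · I_f  ⇒  E_s = q·B·(1−ν²)·I_f / S_e.
E_s = 134 × 5.1 × 0.9039 × 1.29 / 0.014 = 56920 kPa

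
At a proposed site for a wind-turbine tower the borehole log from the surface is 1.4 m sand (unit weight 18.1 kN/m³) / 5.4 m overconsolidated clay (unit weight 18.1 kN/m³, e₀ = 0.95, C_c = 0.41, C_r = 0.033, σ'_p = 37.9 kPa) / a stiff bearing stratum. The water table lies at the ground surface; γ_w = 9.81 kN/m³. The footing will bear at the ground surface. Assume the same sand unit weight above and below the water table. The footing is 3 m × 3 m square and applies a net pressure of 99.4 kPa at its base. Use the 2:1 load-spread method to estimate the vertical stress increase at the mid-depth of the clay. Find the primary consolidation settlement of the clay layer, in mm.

Mid-depth of clay below the ground surface: z = 1.4 + 5.4/2 = 4.1 m.
Total vertical stress at mid-clay: σ_v = 18.1×1.4 + 18.1×2.7 = 74.21 kPa.
Pore pressure: u = 9.81×(4.1 − 0) = 40.221 kPa.
Initial effective stress: σ'_0 = σ_v − u = 74.21 − 40.221 = 33.989 kPa.
Stress increase at mid-clay by the 2:1 spreading method:
Δσ = qBL/((B+z)(L+z)) = 99.4×3×3/((3+4.1)(3+4.1)) = 17.746 kPa
Final effective stress: σ'_f = 33.989 + 17.746 = 51.735 kPa.
σ'_f = 51.735 > σ'_p = 37.9 kPa, so the stress path crosses the preconsolidation pressure — recompression up to σ'_p, then virgin compression beyond:
S_c = H/(1+e₀)·[C_r·log₁₀(σ'_p/σ'_0) + C_c·log₁₀(σ'_f/σ'_p)]
    = 5.4/1.95 × [0.033×log₁₀(37.9/33.989) + 0.41×log₁₀(51.735/37.9)]
    = 2.7692 × [0.0015609 + 0.05541] = 0.1578 m

S_c ≈ 158 mm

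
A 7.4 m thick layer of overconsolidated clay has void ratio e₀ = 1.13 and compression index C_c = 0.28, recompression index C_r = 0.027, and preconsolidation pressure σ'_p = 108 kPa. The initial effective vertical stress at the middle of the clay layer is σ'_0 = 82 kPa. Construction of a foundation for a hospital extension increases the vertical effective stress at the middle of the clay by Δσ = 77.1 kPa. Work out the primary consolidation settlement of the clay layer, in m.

Final effective stress: σ'_f = 82 + 77.1 = 159.1 kPa.
σ'_f = 159.1 > σ'_p = 108 kPa, so the stress path crosses the preconsolidation pressure — recompression up to σ'_p, then virgin compression beyond:
S_c = H/(1+e₀)·[C_r·log₁₀(σ'_p/σ'_0) + C_c·log₁₀(σ'_f/σ'_p)]
    = 7.4/2.13 × [0.027×log₁₀(108/82) + 0.28×log₁₀(159.1/108)]
    = 3.4742 × [0.0032295 + 0.047109] = 0.1749 m

S_c ≈ 0.175 m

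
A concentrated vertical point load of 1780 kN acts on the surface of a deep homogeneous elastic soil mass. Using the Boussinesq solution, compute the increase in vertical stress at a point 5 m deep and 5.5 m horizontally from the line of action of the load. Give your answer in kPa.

Boussinesq vertical stress below a point load on an elastic half-space:
Δσ_z = 3P/(2πz²) · [1 + (r/z)²]^(−5/2)
r/z = 5.5/5 = 1.1; [1+(r/z)²]^(−5/2) = 0.13773.
Δσ_z = 3×1780/(2π×5²) × 0.13773 = 33.995 × 0.13773 = 4.682 kPa

Δσ_z ≈ 4.68 kPa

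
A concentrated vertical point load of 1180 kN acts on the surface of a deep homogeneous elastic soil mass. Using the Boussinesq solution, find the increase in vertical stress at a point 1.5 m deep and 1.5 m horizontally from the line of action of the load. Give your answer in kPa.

Δσ_z ≈ 44.3 kPa

Boussinesq vertical stress below a point load on an elastic half-space:
Δσ_z = 3P/(2πz²) · [1 + (r/z)²]^(−5/2)
r/z = 1.5/1.5 = 1; [1+(r/z)²]^(−5/2) = 0.17678.
Δσ_z = 3×1180/(2π×1.5²) × 0.17678 = 250.4 × 0.17678 = 44.27 kPa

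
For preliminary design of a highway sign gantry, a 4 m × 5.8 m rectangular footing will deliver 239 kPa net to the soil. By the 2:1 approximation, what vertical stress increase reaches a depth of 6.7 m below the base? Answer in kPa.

Δσ_z ≈ 41.5 kPa

By the 2:1 method the load spreads at 1 horizontal : 2 vertical, so at depth z the loaded area has grown by z in each plan dimension:
Δσ = qBL/((B+z)(L+z)) = 239×4×5.8/((4+6.7)(5.8+6.7)) = 41.456 kPa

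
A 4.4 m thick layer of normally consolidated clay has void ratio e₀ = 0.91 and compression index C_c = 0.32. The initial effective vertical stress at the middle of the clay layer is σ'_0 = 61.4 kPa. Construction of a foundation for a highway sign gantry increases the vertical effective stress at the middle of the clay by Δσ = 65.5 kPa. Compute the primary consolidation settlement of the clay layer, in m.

S_c ≈ 0.232 m

Final effective stress: σ'_f = σ'_0 + Δσ = 61.4 + 65.5 = 126.9 kPa.
Normally consolidated clay, so the full stress increment lies on the virgin compression line:
S_c = C_c·H/(1+e₀)·log₁₀(σ'_f/σ'_0) = 0.32×4.4/(1+0.91)×log₁₀(126.9/61.4)
    = 0.73717 × 0.31529 = 0.2324 m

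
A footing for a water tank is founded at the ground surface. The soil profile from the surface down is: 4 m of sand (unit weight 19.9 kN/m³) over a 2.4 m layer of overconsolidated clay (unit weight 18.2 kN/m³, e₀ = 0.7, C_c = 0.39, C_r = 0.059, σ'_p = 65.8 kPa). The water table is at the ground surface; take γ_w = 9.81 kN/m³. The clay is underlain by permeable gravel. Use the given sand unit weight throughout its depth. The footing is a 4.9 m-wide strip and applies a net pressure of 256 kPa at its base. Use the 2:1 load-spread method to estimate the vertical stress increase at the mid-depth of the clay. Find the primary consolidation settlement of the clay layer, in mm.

Mid-depth of clay below the ground surface: z = 4 + 2.4/2 = 5.2 m.
Total vertical stress at mid-clay: σ_v = 19.9×4 + 18.2×1.2 = 101.44 kPa.
Pore pressure: u = 9.81×(5.2 − 0) = 51.012 kPa.
Initial effective stress: σ'_0 = σ_v − u = 101.44 − 51.012 = 50.428 kPa.
Stress increase at mid-clay by the 2:1 spreading method:
Δσ = qB/(B+z) = 256×4.9/(4.9+5.2) = 124.2 kPa
Final effective stress: σ'_f = 50.428 + 124.2 = 174.63 kPa.
σ'_f = 174.63 > σ'_p = 65.8 kPa, so the stress path crosses the preconsolidation pressure — recompression up to σ'_p, then virgin compression beyond:
S_c = H/(1+e₀)·[C_r·log₁₀(σ'_p/σ'_0) + C_c·log₁₀(σ'_f/σ'_p)]
    = 2.4/1.7 × [0.059×log₁₀(65.8/50.428) + 0.39×log₁₀(174.63/65.8)]
    = 1.4118 × [0.0068177 + 0.16532] = 0.243 m

S_c ≈ 243 mm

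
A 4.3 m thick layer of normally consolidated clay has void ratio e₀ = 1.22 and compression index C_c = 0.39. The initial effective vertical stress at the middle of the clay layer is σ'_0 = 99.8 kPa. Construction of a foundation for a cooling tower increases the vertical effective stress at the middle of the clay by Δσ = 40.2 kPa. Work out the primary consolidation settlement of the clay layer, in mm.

S_c ≈ 111 mm

Final effective stress: σ'_f = σ'_0 + Δσ = 99.8 + 40.2 = 140 kPa.
Normally consolidated clay, so the full stress increment lies on the virgin compression line:
S_c = C_c·H/(1+e₀)·log₁₀(σ'_f/σ'_0) = 0.39×4.3/(1+1.22)×log₁₀(140/99.8)
    = 0.75541 × 0.147 = 0.111 m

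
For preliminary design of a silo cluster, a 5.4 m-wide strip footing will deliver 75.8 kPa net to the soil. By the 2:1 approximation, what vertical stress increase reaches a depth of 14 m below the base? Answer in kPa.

By the 2:1 method the load spreads at 1 horizontal : 2 vertical, so at depth z the loaded area has grown by z in each plan dimension:
Δσ = qB/(B+z) = 75.8×5.4/(5.4+14) = 21.099 kPa

Δσ_z ≈ 21.1 kPa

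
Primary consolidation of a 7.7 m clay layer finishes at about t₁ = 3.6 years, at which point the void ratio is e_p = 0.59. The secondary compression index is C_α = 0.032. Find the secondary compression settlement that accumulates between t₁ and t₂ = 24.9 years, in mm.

Secondary compression: S_s = C_α·H/(1+e_p)·log₁₀(t₂/t₁)
S_s = 0.032×7.7/(1+0.59)×log₁₀(24.9/3.6)
    = 0.155 × 0.8399 = 0.1302 m

S_s ≈ 130 mm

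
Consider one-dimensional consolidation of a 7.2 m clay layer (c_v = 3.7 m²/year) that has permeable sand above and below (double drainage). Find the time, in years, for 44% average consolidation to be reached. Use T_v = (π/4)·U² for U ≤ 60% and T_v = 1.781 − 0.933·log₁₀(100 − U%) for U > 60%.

Drainage path length: H_d = H/2 = 3.6 m (double drainage).
U ≤ 60%: T_v = (π/4)·U² = (π/4)×0.44² = 0.15205.
t = T_v·H_d²/c_v = 0.15205×3.6²/3.7 = 0.5326 years.

t ≈ 0.533 years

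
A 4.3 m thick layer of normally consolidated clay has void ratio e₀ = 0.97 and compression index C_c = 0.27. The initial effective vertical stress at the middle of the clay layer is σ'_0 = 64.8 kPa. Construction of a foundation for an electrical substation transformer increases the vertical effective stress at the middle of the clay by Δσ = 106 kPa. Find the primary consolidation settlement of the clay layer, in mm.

Final effective stress: σ'_f = σ'_0 + Δσ = 64.8 + 106 = 170.8 kPa.
Normally consolidated clay, so the full stress increment lies on the virgin compression line:
S_c = C_c·H/(1+e₀)·log₁₀(σ'_f/σ'_0) = 0.27×4.3/(1+0.97)×log₁₀(170.8/64.8)
    = 0.58934 × 0.42091 = 0.2481 m

S_c ≈ 248 mm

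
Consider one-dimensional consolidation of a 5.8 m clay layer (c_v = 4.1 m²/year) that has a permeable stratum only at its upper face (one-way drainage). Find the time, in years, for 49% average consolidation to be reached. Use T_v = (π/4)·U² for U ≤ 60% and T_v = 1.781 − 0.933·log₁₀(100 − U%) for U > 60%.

t ≈ 1.55 years

Drainage path length: H_d = H = 5.8 m (single drainage).
U ≤ 60%: T_v = (π/4)·U² = (π/4)×0.49² = 0.18857.
t = T_v·H_d²/c_v = 0.18857×5.8²/4.1 = 1.547 years.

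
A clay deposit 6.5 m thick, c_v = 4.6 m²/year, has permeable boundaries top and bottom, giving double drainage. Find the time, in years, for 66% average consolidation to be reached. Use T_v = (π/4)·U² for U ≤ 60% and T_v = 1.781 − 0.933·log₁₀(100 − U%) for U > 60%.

Drainage path length: H_d = H/2 = 3.25 m (double drainage).
U > 60%: T_v = 1.781 − 0.933·log₁₀(100 − 66) = 0.35213.
t = T_v·H_d²/c_v = 0.35213×3.25²/4.6 = 0.8086 years.

t ≈ 0.809 years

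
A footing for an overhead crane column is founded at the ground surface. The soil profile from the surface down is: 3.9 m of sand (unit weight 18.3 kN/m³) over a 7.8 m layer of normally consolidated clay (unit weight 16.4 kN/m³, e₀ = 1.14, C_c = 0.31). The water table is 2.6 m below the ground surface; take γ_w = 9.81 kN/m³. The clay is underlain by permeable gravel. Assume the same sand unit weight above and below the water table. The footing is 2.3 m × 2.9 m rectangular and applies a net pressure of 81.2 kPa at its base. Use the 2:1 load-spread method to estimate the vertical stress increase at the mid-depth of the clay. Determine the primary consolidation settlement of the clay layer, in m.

S_c ≈ 0.0283 m

Mid-depth of clay below the ground surface: z = 3.9 + 7.8/2 = 7.8 m.
Total vertical stress at mid-clay: σ_v = 18.3×3.9 + 16.4×3.9 = 135.33 kPa.
Pore pressure: u = 9.81×(7.8 − 2.6) = 51.012 kPa.
Initial effective stress: σ'_0 = σ_v − u = 135.33 − 51.012 = 84.318 kPa.
Stress increase at mid-clay by the 2:1 spreading method:
Δσ = qBL/((B+z)(L+z)) = 81.2×2.3×2.9/((2.3+7.8)(2.9+7.8)) = 5.0116 kPa
Final effective stress: σ'_f = σ'_0 + Δσ = 84.318 + 5.0116 = 89.33 kPa.
Normally consolidated clay, so the full stress increment lies on the virgin compression line:
S_c = C_c·H/(1+e₀)·log₁₀(σ'_f/σ'_0) = 0.31×7.8/(1+1.14)×log₁₀(89.33/84.318)
    = 1.1299 × 0.025077 = 0.02833 m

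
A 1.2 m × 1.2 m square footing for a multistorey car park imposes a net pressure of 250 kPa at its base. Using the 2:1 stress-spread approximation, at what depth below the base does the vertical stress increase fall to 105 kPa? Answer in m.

2:1 spreading — at depth z the loaded area has grown by z in each plan dimension:
qB²/(B+z)² = Δσ_z ⇒ z = B(√(q/Δσ_z) − 1) = 1.2×(√(250/105) − 1) = 0.6516 m

z ≈ 0.652 m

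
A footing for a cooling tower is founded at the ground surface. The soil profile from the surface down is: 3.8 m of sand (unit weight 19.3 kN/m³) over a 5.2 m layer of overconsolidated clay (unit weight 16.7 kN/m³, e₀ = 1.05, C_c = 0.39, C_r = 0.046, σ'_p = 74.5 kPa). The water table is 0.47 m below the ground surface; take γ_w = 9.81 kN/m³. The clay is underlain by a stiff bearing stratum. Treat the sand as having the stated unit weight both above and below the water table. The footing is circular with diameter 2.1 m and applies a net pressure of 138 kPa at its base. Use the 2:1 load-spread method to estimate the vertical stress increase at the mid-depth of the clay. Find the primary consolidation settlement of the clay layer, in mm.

Mid-depth of clay below the ground surface: z = 3.8 + 5.2/2 = 6.4 m.
Total vertical stress at mid-clay: σ_v = 19.3×3.8 + 16.7×2.6 = 116.76 kPa.
Pore pressure: u = 9.81×(6.4 − 0.47) = 58.173 kPa.
Initial effective stress: σ'_0 = σ_v − u = 116.76 − 58.173 = 58.587 kPa.
Stress increase at mid-clay by the 2:1 spreading method:
Δσ ≈ qD²/(D+z)² = 138×2.1²/(2.1+6.4)² = 8.4233 kPa
Final effective stress: σ'_f = 58.587 + 8.4233 = 67.01 kPa.
σ'_f = 67.01 ≤ σ'_p = 74.5 kPa, so the clay remains overconsolidated and only the recompression index applies:
S_c = C_r·H/(1+e₀)·log₁₀(σ'_f/σ'_0) = 0.046×5.2/2.05×log₁₀(67.01/58.587)
    = 0.11668 × 0.058338 = 0.006807 m

S_c ≈ 6.81 mm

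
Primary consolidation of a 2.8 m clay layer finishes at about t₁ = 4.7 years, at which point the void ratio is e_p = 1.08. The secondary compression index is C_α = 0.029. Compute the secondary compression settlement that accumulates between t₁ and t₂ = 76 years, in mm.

Secondary compression: S_s = C_α·H/(1+e_p)·log₁₀(t₂/t₁)
S_s = 0.029×2.8/(1+1.08)×log₁₀(76/4.7)
    = 0.03904 × 1.209 = 0.04719 m

S_s ≈ 47.2 mm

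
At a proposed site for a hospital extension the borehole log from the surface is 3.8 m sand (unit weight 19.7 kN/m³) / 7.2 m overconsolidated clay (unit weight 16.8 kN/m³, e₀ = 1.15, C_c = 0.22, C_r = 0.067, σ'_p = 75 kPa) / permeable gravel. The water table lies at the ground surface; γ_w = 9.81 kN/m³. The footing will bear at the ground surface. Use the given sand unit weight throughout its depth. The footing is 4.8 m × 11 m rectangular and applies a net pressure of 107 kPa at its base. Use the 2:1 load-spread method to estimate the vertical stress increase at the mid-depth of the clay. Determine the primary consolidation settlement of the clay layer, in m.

S_c ≈ 0.0682 m

Mid-depth of clay below the ground surface: z = 3.8 + 7.2/2 = 7.4 m.
Total vertical stress at mid-clay: σ_v = 19.7×3.8 + 16.8×3.6 = 135.34 kPa.
Pore pressure: u = 9.81×(7.4 − 0) = 72.594 kPa.
Initial effective stress: σ'_0 = σ_v − u = 135.34 − 72.594 = 62.746 kPa.
Stress increase at mid-clay by the 2:1 spreading method:
Δσ = qBL/((B+z)(L+z)) = 107×4.8×11/((4.8+7.4)(11+7.4)) = 25.167 kPa
Final effective stress: σ'_f = 62.746 + 25.167 = 87.913 kPa.
σ'_f = 87.913 > σ'_p = 75 kPa, so the stress path crosses the preconsolidation pressure — recompression up to σ'_p, then virgin compression beyond:
S_c = H/(1+e₀)·[C_r·log₁₀(σ'_p/σ'_0) + C_c·log₁₀(σ'_f/σ'_p)]
    = 7.2/2.15 × [0.067×log₁₀(75/62.746) + 0.22×log₁₀(87.913/75)]
    = 3.3488 × [0.0051908 + 0.015178] = 0.06821 m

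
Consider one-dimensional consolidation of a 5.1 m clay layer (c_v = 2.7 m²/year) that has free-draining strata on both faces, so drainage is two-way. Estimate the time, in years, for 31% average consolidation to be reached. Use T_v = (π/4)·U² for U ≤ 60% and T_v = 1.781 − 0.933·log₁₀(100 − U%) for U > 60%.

t ≈ 0.182 years

Drainage path length: H_d = H/2 = 2.55 m (double drainage).
U ≤ 60%: T_v = (π/4)·U² = (π/4)×0.31² = 0.075477.
t = T_v·H_d²/c_v = 0.075477×2.55²/2.7 = 0.1818 years.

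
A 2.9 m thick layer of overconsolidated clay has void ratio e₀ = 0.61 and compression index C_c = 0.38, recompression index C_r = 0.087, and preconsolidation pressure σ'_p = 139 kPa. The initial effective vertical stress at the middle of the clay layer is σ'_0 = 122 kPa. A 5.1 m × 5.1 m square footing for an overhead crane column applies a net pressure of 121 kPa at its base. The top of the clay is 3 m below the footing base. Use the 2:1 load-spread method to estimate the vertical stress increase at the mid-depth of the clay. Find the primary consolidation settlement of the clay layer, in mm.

Mid-depth of clay below the footing base: z = 3 + 2.9/2 = 4.45 m.
Stress increase at mid-clay by the 2:1 spreading method:
Δσ = qBL/((B+z)(L+z)) = 121×5.1×5.1/((5.1+4.45)(5.1+4.45)) = 34.508 kPa
Final effective stress: σ'_f = 122 + 34.508 = 156.51 kPa.
σ'_f = 156.51 > σ'_p = 139 kPa, so the stress path crosses the preconsolidation pressure — recompression up to σ'_p, then virgin compression beyond:
S_c = H/(1+e₀)·[C_r·log₁₀(σ'_p/σ'_0) + C_c·log₁₀(σ'_f/σ'_p)]
    = 2.9/1.61 × [0.087×log₁₀(139/122) + 0.38×log₁₀(156.51/139)]
    = 1.8012 × [0.004929 + 0.01958] = 0.04415 m

S_c ≈ 44.1 mm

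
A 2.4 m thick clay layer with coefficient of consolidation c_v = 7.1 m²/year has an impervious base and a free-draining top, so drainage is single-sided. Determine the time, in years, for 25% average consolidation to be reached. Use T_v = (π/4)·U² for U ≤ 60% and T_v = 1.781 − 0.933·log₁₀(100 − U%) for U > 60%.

t ≈ 0.0398 years

Drainage path length: H_d = H = 2.4 m (single drainage).
U ≤ 60%: T_v = (π/4)·U² = (π/4)×0.25² = 0.049087.
t = T_v·H_d²/c_v = 0.049087×2.4²/7.1 = 0.03982 years.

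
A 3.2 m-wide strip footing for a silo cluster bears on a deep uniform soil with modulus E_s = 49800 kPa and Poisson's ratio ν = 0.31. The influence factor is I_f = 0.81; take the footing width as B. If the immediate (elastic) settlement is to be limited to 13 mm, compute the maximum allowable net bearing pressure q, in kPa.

q ≈ 276 kPa

S_e = q·B·(1−ν²)/E_s · I_f  ⇒  q = S_e·E_s / (B·(1−ν²)·I_f).
q = 0.013 × 49800 / (3.2 × 0.9039 × 0.81) = 276.3 kPa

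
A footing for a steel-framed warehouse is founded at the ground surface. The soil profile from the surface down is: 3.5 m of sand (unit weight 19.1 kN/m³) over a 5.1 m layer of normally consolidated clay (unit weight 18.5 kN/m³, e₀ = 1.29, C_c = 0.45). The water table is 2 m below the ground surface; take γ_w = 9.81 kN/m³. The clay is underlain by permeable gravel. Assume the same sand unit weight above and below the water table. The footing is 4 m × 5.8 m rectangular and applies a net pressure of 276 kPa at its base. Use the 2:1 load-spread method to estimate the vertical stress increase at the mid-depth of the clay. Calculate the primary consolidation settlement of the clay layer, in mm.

S_c ≈ 237 mm

Mid-depth of clay below the ground surface: z = 3.5 + 5.1/2 = 6.05 m.
Total vertical stress at mid-clay: σ_v = 19.1×3.5 + 18.5×2.55 = 114.03 kPa.
Pore pressure: u = 9.81×(6.05 − 2) = 39.73 kPa.
Initial effective stress: σ'_0 = σ_v − u = 114.03 − 39.73 = 74.3 kPa.
Stress increase at mid-clay by the 2:1 spreading method:
Δσ = qBL/((B+z)(L+z)) = 276×4×5.8/((4+6.05)(5.8+6.05)) = 53.767 kPa
Final effective stress: σ'_f = σ'_0 + Δσ = 74.3 + 53.767 = 128.07 kPa.
Normally consolidated clay, so the full stress increment lies on the virgin compression line:
S_c = C_c·H/(1+e₀)·log₁₀(σ'_f/σ'_0) = 0.45×5.1/(1+1.29)×log₁₀(128.07/74.3)
    = 1.0022 × 0.23646 = 0.237 m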